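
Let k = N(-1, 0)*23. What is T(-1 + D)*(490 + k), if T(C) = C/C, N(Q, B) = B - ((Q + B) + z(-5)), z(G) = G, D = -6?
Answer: 628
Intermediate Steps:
N(Q, B) = 5 - Q (N(Q, B) = B - ((Q + B) - 5) = B - ((B + Q) - 5) = B - (-5 + B + Q) = B + (5 - B - Q) = 5 - Q)
T(C) = 1
k = 138 (k = (5 - 1*(-1))*23 = (5 + 1)*23 = 6*23 = 138)
T(-1 + D)*(490 + k) = 1*(490 + 138) = 1*628 = 628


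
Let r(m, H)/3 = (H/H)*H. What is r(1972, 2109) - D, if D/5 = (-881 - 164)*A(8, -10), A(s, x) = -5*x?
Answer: 267577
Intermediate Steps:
r(m, H) = 3*H (r(m, H) = 3*((H/H)*H) = 3*(1*H) = 3*H)
D = -261250 (D = 5*((-881 - 164)*(-5*(-10))) = 5*(-1045*50) = 5*(-52250) = -261250)
r(1972, 2109) - D = 3*2109 - 1*(-261250) = 6327 + 261250 = 267577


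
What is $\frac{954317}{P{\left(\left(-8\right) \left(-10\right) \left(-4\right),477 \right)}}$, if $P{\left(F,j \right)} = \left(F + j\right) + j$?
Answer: $\frac{954317}{634} \approx 1505.2$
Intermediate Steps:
$P{\left(F,j \right)} = F + 2 j$
$\frac{954317}{P{\left(\left(-8\right) \left(-10\right) \left(-4\right),477 \right)}} = \frac{954317}{\left(-8\right) \left(-10\right) \left(-4\right) + 2 \cdot 477} = \frac{954317}{80 \left(-4\right) + 954} = \frac{954317}{-320 + 954} = \frac{954317}{634}$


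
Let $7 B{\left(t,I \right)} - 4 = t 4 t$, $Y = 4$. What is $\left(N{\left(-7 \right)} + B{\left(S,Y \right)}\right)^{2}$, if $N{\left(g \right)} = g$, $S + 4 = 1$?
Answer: $\frac{81}{49} \approx 1.6531$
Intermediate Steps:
$S = -3$ ($S = -4 + 1 = -3$)
$B{\left(t,I \right)} = \frac{4}{7} + \frac{4 t^{2}}{7}$ ($B{\left(t,I \right)} = \frac{4}{7} + \frac{t 4 t}{7} = \frac{4}{7} + \frac{4 t t}{7} = \frac{4}{7} + \frac{4 t^{2}}{7}$)
$\left(N{\left(-7 \right)} + B{\left(S,Y \right)}\right)^{2} = \left(-7 + \left(\frac{4}{7} + \frac{4 \left(-3\right)^{2}}{7}\right)\right)^{2} = \left(-7 + \left(\frac{4}{7} + \frac{4}{7} \cdot 9\right)\right)^{2} = \left(-7 + \left(\frac{4}{7} + \frac{36}{7}\right)\right)^{2} = \left(-7 + \frac{40}{7}\right)^{2} = \left(- \frac{9}{7}\right)^{2} = \frac{81}{49}$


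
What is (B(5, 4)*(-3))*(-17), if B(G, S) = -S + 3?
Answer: -51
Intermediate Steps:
B(G, S) = 3 - S
(B(5, 4)*(-3))*(-17) = ((3 - 1*4)*(-3))*(-17) = ((3 - 4)*(-3))*(-17) = -1*(-3)*(-17) = 3*(-17) = -51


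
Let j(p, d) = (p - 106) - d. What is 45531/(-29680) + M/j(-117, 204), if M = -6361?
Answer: 24193249/1810480 ≈ 13.363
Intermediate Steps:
j(p, d) = -106 + p - d (j(p, d) = (-106 + p) - d = -106 + p - d)
45531/(-29680) + M/j(-117, 204) = 45531/(-29680) - 6361/(-106 - 117 - 1*204) = 45531*(-1/29680) - 6361/(-106 - 117 - 204) = -45531/29680 - 6361/(-427) = -45531/29680 - 6361*(-1/427) = -45531/29680 + 6361/427 = 24193249/1810480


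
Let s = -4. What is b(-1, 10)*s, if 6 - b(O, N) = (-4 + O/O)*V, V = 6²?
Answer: -456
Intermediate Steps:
V = 36
b(O, N) = 114 (b(O, N) = 6 - (-4 + O/O)*36 = 6 - (-4 + 1)*36 = 6 - (-3)*36 = 6 - 1*(-108) = 6 + 108 = 114)
b(-1, 10)*s = 114*(-4) = -456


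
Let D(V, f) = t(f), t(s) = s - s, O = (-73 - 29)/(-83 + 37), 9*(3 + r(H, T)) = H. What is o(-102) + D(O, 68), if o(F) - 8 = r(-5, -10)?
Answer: 40/9 ≈ 4.4444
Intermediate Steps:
r(H, T) = -3 + H/9
o(F) = 40/9 (o(F) = 8 + (-3 + (1/9)*(-5)) = 8 + (-3 - 5/9) = 8 - 32/9 = 40/9)
O = 51/23 (O = -102/(-46) = -102*(-1/46) = 51/23 ≈ 2.2174)
t(s) = 0
D(V, f) = 0
o(-102) + D(O, 68) = 40/9 + 0 = 40/9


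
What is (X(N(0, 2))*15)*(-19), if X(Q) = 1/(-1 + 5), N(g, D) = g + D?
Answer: -285/4 ≈ -71.250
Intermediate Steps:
N(g, D) = D + g
X(Q) = ¼ (X(Q) = 1/4 = ¼)
(X(N(0, 2))*15)*(-19) = ((¼)*15)*(-19) = (15/4)*(-19) = -285/4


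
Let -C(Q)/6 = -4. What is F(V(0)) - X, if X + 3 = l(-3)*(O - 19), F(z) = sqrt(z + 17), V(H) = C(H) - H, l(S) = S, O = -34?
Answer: -156 + sqrt(41) ≈ -149.60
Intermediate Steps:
C(Q) = 24 (C(Q) = -6*(-4) = 24)
V(H) = 24 - H
F(z) = sqrt(17 + z)
X = 156 (X = -3 - 3*(-34 - 19) = -3 - 3*(-53) = -3 + 159 = 156)
F(V(0)) - X = sqrt(17 + (24 - 1*0)) - 1*156 = sqrt(17 + (24 + 0)) - 156 = sqrt(17 + 24) - 156 = sqrt(41) - 156 = -156 + sqrt(41)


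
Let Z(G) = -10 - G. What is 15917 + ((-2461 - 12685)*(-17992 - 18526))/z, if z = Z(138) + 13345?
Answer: 763158277/13197 ≈ 57828.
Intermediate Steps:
z = 13197 (z = (-10 - 1*138) + 13345 = (-10 - 138) + 13345 = -148 + 13345 = 13197)
15917 + ((-2461 - 12685)*(-17992 - 18526))/z = 15917 + ((-2461 - 12685)*(-17992 - 18526))/13197 = 15917 - 15146*(-36518)*(1/13197) = 15917 + 553101628*(1/13197) = 15917 + 553101628/13197 = 763158277/13197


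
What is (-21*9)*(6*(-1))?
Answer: 1134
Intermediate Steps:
(-21*9)*(6*(-1)) = -189*(-6) = 1134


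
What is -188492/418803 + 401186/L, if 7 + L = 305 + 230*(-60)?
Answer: -85281459671/2827339053 ≈ -30.163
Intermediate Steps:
L = -13502 (L = -7 + (305 + 230*(-60)) = -7 + (305 - 13800) = -7 - 13495 = -13502)
-188492/418803 + 401186/L = -188492/418803 + 401186/(-13502) = -188492*1/418803 + 401186*(-1/13502) = -188492/418803 - 200593/6751 = -85281459671/2827339053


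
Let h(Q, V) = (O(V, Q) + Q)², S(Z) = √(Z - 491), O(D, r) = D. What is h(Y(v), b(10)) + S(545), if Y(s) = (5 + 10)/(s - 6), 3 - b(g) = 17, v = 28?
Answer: 85849/484 + 3*√6 ≈ 184.72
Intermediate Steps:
b(g) = -14 (b(g) = 3 - 1*17 = 3 - 17 = -14)
S(Z) = √(-491 + Z)
Y(s) = 15/(-6 + s)
h(Q, V) = (Q + V)² (h(Q, V) = (V + Q)² = (Q + V)²)
h(Y(v), b(10)) + S(545) = (15/(-6 + 28) - 14)² + √(-491 + 545) = (15/22 - 14)² + √54 = (15*(1/22) - 14)² + 3*√6 = (15/22 - 14)² + 3*√6 = (-293/22)² + 3*√6 = 85849/484 + 3*√6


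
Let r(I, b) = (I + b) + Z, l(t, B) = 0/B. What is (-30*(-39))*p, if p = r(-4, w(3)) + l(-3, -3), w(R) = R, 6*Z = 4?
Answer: -390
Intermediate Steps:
Z = ⅔ (Z = (⅙)*4 = ⅔ ≈ 0.66667)
l(t, B) = 0
r(I, b) = ⅔ + I + b (r(I, b) = (I + b) + ⅔ = ⅔ + I + b)
p = -⅓ (p = (⅔ - 4 + 3) + 0 = -⅓ + 0 = -⅓ ≈ -0.33333)
(-30*(-39))*p = -30*(-39)*(-⅓) = 1170*(-⅓) = -390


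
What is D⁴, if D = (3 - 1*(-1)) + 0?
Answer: 256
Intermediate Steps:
D = 4 (D = (3 + 1) + 0 = 4 + 0 = 4)
D⁴ = 4⁴ = 256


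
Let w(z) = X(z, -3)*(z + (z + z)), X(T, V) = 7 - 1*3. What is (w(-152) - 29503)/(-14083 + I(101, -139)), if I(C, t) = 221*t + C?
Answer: 31327/44701 ≈ 0.70081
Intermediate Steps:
X(T, V) = 4 (X(T, V) = 7 - 3 = 4)
w(z) = 12*z (w(z) = 4*(z + (z + z)) = 4*(z + 2*z) = 4*(3*z) = 12*z)
I(C, t) = C + 221*t
(w(-152) - 29503)/(-14083 + I(101, -139)) = (12*(-152) - 29503)/(-14083 + (101 + 221*(-139))) = (-1824 - 29503)/(-14083 + (101 - 30719)) = -31327/(-14083 - 30618) = -31327/(-44701) = -31327*(-1/44701) = 31327/44701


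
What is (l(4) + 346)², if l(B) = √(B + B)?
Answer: 119724 + 1384*√2 ≈ 1.2168e+5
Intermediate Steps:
l(B) = √2*√B (l(B) = √(2*B) = √2*√B)
(l(4) + 346)² = (√2*√4 + 346)² = (√2*2 + 346)² = (2*√2 + 346)² = (346 + 2*√2)²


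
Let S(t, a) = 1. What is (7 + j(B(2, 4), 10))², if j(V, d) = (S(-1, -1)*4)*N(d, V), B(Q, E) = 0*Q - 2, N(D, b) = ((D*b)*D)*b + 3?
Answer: 2621161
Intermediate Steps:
N(D, b) = 3 + D²*b² (N(D, b) = (b*D²)*b + 3 = D²*b² + 3 = 3 + D²*b²)
B(Q, E) = -2 (B(Q, E) = 0 - 2 = -2)
j(V, d) = 12 + 4*V²*d² (j(V, d) = (1*4)*(3 + d²*V²) = 4*(3 + V²*d²) = 12 + 4*V²*d²)
(7 + j(B(2, 4), 10))² = (7 + (12 + 4*(-2)²*10²))² = (7 + (12 + 4*4*100))² = (7 + (12 + 1600))² = (7 + 1612)² = 1619² = 2621161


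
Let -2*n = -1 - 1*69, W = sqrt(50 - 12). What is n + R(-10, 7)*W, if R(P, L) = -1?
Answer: 35 - sqrt(38) ≈ 28.836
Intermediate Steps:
W = sqrt(38) ≈ 6.1644
n = 35 (n = -(-1 - 1*69)/2 = -(-1 - 69)/2 = -1/2*(-70) = 35)
n + R(-10, 7)*W = 35 - sqrt(38)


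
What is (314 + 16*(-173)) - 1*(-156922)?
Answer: 154468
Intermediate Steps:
(314 + 16*(-173)) - 1*(-156922) = (314 - 2768) + 156922 = -2454 + 156922 = 154468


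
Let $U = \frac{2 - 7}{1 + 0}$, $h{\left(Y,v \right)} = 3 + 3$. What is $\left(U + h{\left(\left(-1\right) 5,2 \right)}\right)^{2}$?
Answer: $1$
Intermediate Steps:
$h{\left(Y,v \right)} = 6$
$U = -5$ ($U = - \frac{5}{1} = \left(-5\right) 1 = -5$)
$\left(U + h{\left(\left(-1\right) 5,2 \right)}\right)^{2} = \left(-5 + 6\right)^{2} = 1^{2} = 1$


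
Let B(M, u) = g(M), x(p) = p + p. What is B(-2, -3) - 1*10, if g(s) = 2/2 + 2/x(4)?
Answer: -35/4 ≈ -8.7500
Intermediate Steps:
x(p) = 2*p
g(s) = 5/4 (g(s) = 2/2 + 2/((2*4)) = 2*(1/2) + 2/8 = 1 + 2*(1/8) = 1 + 1/4 = 5/4)
B(M, u) = 5/4
B(-2, -3) - 1*10 = 5/4 - 1*10 = 5/4 - 10 = -35/4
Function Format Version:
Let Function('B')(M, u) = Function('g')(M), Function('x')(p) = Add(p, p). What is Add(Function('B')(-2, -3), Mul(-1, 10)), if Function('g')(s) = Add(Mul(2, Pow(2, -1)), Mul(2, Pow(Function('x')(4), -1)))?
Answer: Rational(-35, 4) ≈ -8.7500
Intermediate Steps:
Function('x')(p) = Mul(2, p)
Function('g')(s) = Rational(5, 4) (Function('g')(s) = Add(Mul(2, Pow(2, -1)), Mul(2, Pow(Mul(2, 4), -1))) = Add(Mul(2, Rational(1, 2)), Mul(2, Pow(8, -1))) = Add(1, Mul(2, Rational(1, 8))) = Add(1, Rational(1, 4)) = Rational(5, 4))
Function('B')(M, u) = Rational(5, 4)
Add(Function('B')(-2, -3), Mul(-1, 10)) = Add(Rational(5, 4), Mul(-1, 10)) = Add(Rational(5, 4), -10) = Rational(-35, 4)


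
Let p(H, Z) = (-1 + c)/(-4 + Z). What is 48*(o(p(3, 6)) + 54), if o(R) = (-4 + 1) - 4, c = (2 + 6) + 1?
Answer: 2256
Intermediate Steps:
c = 9 (c = 8 + 1 = 9)
p(H, Z) = 8/(-4 + Z) (p(H, Z) = (-1 + 9)/(-4 + Z) = 8/(-4 + Z))
o(R) = -7 (o(R) = -3 - 4 = -7)
48*(o(p(3, 6)) + 54) = 48*(-7 + 54) = 48*47 = 2256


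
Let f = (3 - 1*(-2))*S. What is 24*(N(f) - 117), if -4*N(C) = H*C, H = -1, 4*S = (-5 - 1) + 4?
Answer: -2823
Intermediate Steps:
S = -1/2 (S = ((-5 - 1) + 4)/4 = (-6 + 4)/4 = (1/4)*(-2) = -1/2 ≈ -0.50000)
f = -5/2 (f = (3 - 1*(-2))*(-1/2) = (3 + 2)*(-1/2) = 5*(-1/2) = -5/2 ≈ -2.5000)
N(C) = C/4 (N(C) = -(-1)*C/4 = C/4)
24*(N(f) - 117) = 24*((1/4)*(-5/2) - 117) = 24*(-5/8 - 117) = 24*(-941/8) = -2823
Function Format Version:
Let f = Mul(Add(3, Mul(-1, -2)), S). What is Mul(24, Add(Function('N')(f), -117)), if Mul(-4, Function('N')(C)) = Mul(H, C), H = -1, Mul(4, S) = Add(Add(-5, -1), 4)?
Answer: -2823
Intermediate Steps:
S = Rational(-1, 2) (S = Mul(Rational(1, 4), Add(Add(-5, -1), 4)) = Mul(Rational(1, 4), Add(-6, 4)) = Mul(Rational(1, 4), -2) = Rational(-1, 2) ≈ -0.50000)
f = Rational(-5, 2) (f = Mul(Add(3, Mul(-1, -2)), Rational(-1, 2)) = Mul(Add(3, 2), Rational(-1, 2)) = Mul(5, Rational(-1, 2)) = Rational(-5, 2) ≈ -2.5000)
Function('N')(C) = Mul(Rational(1, 4), C) (Function('N')(C) = Mul(Rational(-1, 4), Mul(-1, C)) = Mul(Rational(1, 4), C))
Mul(24, Add(Function('N')(f), -117)) = Mul(24, Add(Mul(Rational(1, 4), Rational(-5, 2)), -117)) = Mul(24, Add(Rational(-5, 8), -117)) = Mul(24, Rational(-941, 8)) = -2823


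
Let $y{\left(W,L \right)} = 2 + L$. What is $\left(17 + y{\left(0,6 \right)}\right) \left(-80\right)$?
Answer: $-2000$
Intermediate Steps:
$\left(17 + y{\left(0,6 \right)}\right) \left(-80\right) = \left(17 + \left(2 + 6\right)\right) \left(-80\right) = \left(17 + 8\right) \left(-80\right) = 25 \left(-80\right) = -2000$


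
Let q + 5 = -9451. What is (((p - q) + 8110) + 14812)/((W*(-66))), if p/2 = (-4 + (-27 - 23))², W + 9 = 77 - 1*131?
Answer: 19105/2079 ≈ 9.1895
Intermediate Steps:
q = -9456 (q = -5 - 9451 = -9456)
W = -63 (W = -9 + (77 - 1*131) = -9 + (77 - 131) = -9 - 54 = -63)
p = 5832 (p = 2*(-4 + (-27 - 23))² = 2*(-4 - 50)² = 2*(-54)² = 2*2916 = 5832)
(((p - q) + 8110) + 14812)/((W*(-66))) = (((5832 - 1*(-9456)) + 8110) + 14812)/((-63*(-66))) = (((5832 + 9456) + 8110) + 14812)/4158 = ((15288 + 8110) + 14812)*(1/4158) = (23398 + 14812)*(1/4158) = 38210*(1/4158) = 19105/2079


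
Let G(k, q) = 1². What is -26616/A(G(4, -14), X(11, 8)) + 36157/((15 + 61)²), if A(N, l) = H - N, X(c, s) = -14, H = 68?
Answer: -7963763/20368 ≈ -390.99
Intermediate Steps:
G(k, q) = 1
A(N, l) = 68 - N
-26616/A(G(4, -14), X(11, 8)) + 36157/((15 + 61)²) = -26616/(68 - 1*1) + 36157/((15 + 61)²) = -26616/(68 - 1) + 36157/(76²) = -26616/67 + 36157/5776 = -26616*1/67 + 36157*(1/5776) = -26616/67 + 1903/304 = -7963763/20368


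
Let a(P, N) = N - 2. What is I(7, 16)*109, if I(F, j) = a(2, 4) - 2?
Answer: 0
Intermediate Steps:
a(P, N) = -2 + N
I(F, j) = 0 (I(F, j) = (-2 + 4) - 2 = 2 - 2 = 0)
I(7, 16)*109 = 0*109 = 0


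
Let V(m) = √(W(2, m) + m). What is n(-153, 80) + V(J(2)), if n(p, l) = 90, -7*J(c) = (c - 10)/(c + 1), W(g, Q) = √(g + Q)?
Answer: 90 + √(168 + 105*√42)/21 ≈ 91.387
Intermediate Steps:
W(g, Q) = √(Q + g)
J(c) = -(-10 + c)/(7*(1 + c)) (J(c) = -(c - 10)/(7*(c + 1)) = -(-10 + c)/(7*(1 + c)))
V(m) = √(m + √(2 + m)) (V(m) = √(√(m + 2) + m) = √(√(2 + m) + m) = √(m + √(2 + m)))
n(-153, 80) + V(J(2)) = 90 + √((10 - 1*2)/(7*(1 + 2)) + √(2 + (10 - 1*2)/(7*(1 + 2)))) = 90 + √((⅐)*(10 - 2)/3 + √(2 + (⅐)*(10 - 2)/3)) = 90 + √((⅐)*(⅓)*8 + √(2 + (⅐)*(⅓)*8)) = 90 + √(8/21 + √(2 + 8/21)) = 90 + √(8/21 + √(50/21)) = 90 + √(8/21 + 5*√42/21)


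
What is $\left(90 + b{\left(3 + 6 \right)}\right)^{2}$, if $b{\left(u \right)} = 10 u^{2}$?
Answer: $810000$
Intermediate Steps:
$\left(90 + b{\left(3 + 6 \right)}\right)^{2} = \left(90 + 10 \left(3 + 6\right)^{2}\right)^{2} = \left(90 + 10 \cdot 9^{2}\right)^{2} = \left(90 + 10 \cdot 81\right)^{2} = \left(90 + 810\right)^{2} = 900^{2} = 810000$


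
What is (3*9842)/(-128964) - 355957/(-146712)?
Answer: 3464485003/1576713864 ≈ 2.1973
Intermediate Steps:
(3*9842)/(-128964) - 355957/(-146712) = 29526*(-1/128964) - 355957*(-1/146712) = -4921/21494 + 355957/146712 = 3464485003/1576713864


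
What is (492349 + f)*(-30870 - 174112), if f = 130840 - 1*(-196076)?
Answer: -167934578230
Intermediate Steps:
f = 326916 (f = 130840 + 196076 = 326916)
(492349 + f)*(-30870 - 174112) = (492349 + 326916)*(-30870 - 174112) = 819265*(-204982) = -167934578230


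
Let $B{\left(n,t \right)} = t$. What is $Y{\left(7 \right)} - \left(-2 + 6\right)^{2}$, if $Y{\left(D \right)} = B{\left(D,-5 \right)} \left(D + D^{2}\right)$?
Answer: $-296$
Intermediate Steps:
$Y{\left(D \right)} = - 5 D - 5 D^{2}$ ($Y{\left(D \right)} = - 5 \left(D + D^{2}\right) = - 5 D - 5 D^{2}$)
$Y{\left(7 \right)} - \left(-2 + 6\right)^{2} = \left(-5\right) 7 \left(1 + 7\right) - \left(-2 + 6\right)^{2} = \left(-5\right) 7 \cdot 8 - 4^{2} = -280 - 16 = -296$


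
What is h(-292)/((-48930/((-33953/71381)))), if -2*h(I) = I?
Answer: 2478569/1746336165 ≈ 0.0014193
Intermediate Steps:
h(I) = -I/2
h(-292)/((-48930/((-33953/71381)))) = (-½*(-292))/((-48930/((-33953/71381)))) = 146/((-48930/((-33953*1/71381)))) = 146/((-48930/(-33953/71381))) = 146/((-48930*(-71381/33953))) = 146/(3492672330/33953) = 146*(33953/3492672330) = 2478569/1746336165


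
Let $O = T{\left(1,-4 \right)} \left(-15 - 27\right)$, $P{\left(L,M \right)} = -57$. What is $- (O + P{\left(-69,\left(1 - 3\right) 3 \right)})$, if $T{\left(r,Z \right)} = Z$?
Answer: $-111$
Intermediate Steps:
$O = 168$ ($O = - 4 \left(-15 - 27\right) = \left(-4\right) \left(-42\right) = 168$)
$- (O + P{\left(-69,\left(1 - 3\right) 3 \right)}) = - (168 - 57) = \left(-1\right) 111 = -111$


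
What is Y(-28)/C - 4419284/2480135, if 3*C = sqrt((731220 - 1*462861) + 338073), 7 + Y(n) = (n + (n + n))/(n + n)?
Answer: -4419284/2480135 - 11*sqrt(37902)/101072 ≈ -1.8031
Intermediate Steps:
Y(n) = -11/2 (Y(n) = -7 + (n + (n + n))/(n + n) = -7 + (n + 2*n)/((2*n)) = -7 + (3*n)*(1/(2*n)) = -7 + 3/2 = -11/2)
C = 4*sqrt(37902)/3 (C = sqrt((731220 - 1*462861) + 338073)/3 = sqrt((731220 - 462861) + 338073)/3 = sqrt(268359 + 338073)/3 = sqrt(606432)/3 = (4*sqrt(37902))/3 = 4*sqrt(37902)/3 ≈ 259.58)
Y(-28)/C - 4419284/2480135 = -11*sqrt(37902)/50536/2 - 4419284/2480135 = -11*sqrt(37902)/101072 - 4419284*1/2480135 = -11*sqrt(37902)/101072 - 4419284/2480135 = -4419284/2480135 - 11*sqrt(37902)/101072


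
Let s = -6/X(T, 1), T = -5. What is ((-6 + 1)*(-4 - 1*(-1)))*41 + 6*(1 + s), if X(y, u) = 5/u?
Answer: 3069/5 ≈ 613.80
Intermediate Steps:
s = -6/5 (s = -6/(5/1) = -6/(5*1) = -6/5 ≈ -1.2000)
((-6 + 1)*(-4 - 1*(-1)))*41 + 6*(1 + s) = ((-6 + 1)*(-4 - 1*(-1)))*41 + 6*(1 - 6/5) = -5*(-4 + 1)*41 + 6*(-⅕) = -5*(-3)*41 - 6/5 = 15*41 - 6/5 = 615 - 6/5 = 3069/5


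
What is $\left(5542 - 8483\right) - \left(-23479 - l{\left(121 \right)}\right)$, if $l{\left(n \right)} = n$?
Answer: $20659$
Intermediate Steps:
$\left(5542 - 8483\right) - \left(-23479 - l{\left(121 \right)}\right) = \left(5542 - 8483\right) - \left(-23479 - 121\right) = -2941 - \left(-23479 - 121\right) = -2941 - -23600 = -2941 + 23600 = 20659$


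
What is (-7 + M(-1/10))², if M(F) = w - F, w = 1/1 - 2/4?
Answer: 1024/25 ≈ 40.960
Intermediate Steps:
w = ½ (w = 1*1 - 2*¼ = 1 - ½ = ½ ≈ 0.50000)
M(F) = ½ - F
(-7 + M(-1/10))² = (-7 + (½ - (-1)/10))² = (-7 + (½ - 1*(-⅒)))² = (-7 + (½ + ⅒))² = (-7 + ⅗)² = (-32/5)² = 1024/25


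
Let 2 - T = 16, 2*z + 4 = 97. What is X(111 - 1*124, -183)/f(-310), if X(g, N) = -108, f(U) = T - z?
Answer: 216/121 ≈ 1.7851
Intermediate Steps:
z = 93/2 (z = -2 + (1/2)*97 = -2 + 97/2 = 93/2 ≈ 46.500)
T = -14 (T = 2 - 1*16 = 2 - 16 = -14)
f(U) = -121/2 (f(U) = -14 - 1*93/2 = -14 - 93/2 = -121/2)
X(111 - 1*124, -183)/f(-310) = -108/(-121/2) = -108*(-2/121) = 216/121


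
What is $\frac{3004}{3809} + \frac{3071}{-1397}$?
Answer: $- \frac{7500851}{5321173} \approx -1.4096$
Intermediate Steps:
$\frac{3004}{3809} + \frac{3071}{-1397} = 3004 \cdot \frac{1}{3809} + 3071 \left(- \frac{1}{1397}\right) = \frac{3004}{3809} - \frac{3071}{1397} = - \frac{7500851}{5321173}$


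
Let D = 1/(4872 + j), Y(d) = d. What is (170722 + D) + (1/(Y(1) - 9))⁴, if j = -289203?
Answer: 198826217678507/1164619776 ≈ 1.7072e+5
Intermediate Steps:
D = -1/284331 (D = 1/(4872 - 289203) = 1/(-284331) = -1/284331 ≈ -3.5170e-6)
(170722 + D) + (1/(Y(1) - 9))⁴ = (170722 - 1/284331) + (1/(1 - 9))⁴ = 48541556981/284331 + (1/(-8))⁴ = 48541556981/284331 + (-⅛)⁴ = 48541556981/284331 + 1/4096 = 198826217678507/1164619776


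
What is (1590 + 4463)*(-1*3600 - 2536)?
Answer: -37141208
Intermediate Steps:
(1590 + 4463)*(-1*3600 - 2536) = 6053*(-3600 - 2536) = 6053*(-6136) = -37141208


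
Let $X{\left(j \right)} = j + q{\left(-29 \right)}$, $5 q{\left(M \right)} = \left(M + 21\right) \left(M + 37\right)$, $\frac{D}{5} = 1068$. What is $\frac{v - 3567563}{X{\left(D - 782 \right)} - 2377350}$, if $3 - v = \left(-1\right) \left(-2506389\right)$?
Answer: $\frac{30369745}{11864024} \approx 2.5598$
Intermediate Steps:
$D = 5340$ ($D = 5 \cdot 1068 = 5340$)
$q{\left(M \right)} = \frac{\left(21 + M\right) \left(37 + M\right)}{5}$ ($q{\left(M \right)} = \frac{\left(M + 21\right) \left(M + 37\right)}{5} = \frac{\left(21 + M\right) \left(37 + M\right)}{5}$)
$v = -2506386$ ($v = 3 - \left(-1\right) \left(-2506389\right) = 3 - 2506389 = -2506386$)
$X{\left(j \right)} = - \frac{64}{5} + j$ ($X{\left(j \right)} = j + \left(\frac{777}{5} + \frac{\left(-29\right)^{2}}{5} + \frac{58}{5} \left(-29\right)\right) = j + \left(\frac{777}{5} + \frac{1}{5} \cdot 841 - \frac{1682}{5}\right) = j + \left(\frac{777}{5} + \frac{841}{5} - \frac{1682}{5}\right) = j - \frac{64}{5} = - \frac{64}{5} + j$)
$\frac{v - 3567563}{X{\left(D - 782 \right)} - 2377350} = \frac{-2506386 - 3567563}{\left(- \frac{64}{5} + \left(5340 - 782\right)\right) - 2377350} = - \frac{6073949}{\left(- \frac{64}{5} + \left(5340 - 782\right)\right) - 2377350} = - \frac{6073949}{\left(- \frac{64}{5} + 4558\right) - 2377350} = - \frac{6073949}{\frac{22726}{5} - 2377350} = - \frac{6073949}{- \frac{11864024}{5}} = \left(-6073949\right) \left(- \frac{5}{11864024}\right) = \frac{30369745}{11864024}$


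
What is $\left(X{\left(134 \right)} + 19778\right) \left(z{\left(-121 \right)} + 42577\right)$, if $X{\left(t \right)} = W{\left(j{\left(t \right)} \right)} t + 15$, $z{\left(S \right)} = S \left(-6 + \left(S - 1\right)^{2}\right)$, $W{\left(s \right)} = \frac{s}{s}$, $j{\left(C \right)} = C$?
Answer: $-35024910747$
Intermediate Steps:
$W{\left(s \right)} = 1$
$z{\left(S \right)} = S \left(-6 + \left(-1 + S\right)^{2}\right)$
$X{\left(t \right)} = 15 + t$ ($X{\left(t \right)} = 1 t + 15 = t + 15 = 15 + t$)
$\left(X{\left(134 \right)} + 19778\right) \left(z{\left(-121 \right)} + 42577\right) = \left(\left(15 + 134\right) + 19778\right) \left(- 121 \left(-6 + \left(-1 - 121\right)^{2}\right) + 42577\right) = \left(149 + 19778\right) \left(- 121 \left(-6 + \left(-122\right)^{2}\right) + 42577\right) = 19927 \left(- 121 \left(-6 + 14884\right) + 42577\right) = 19927 \left(\left(-121\right) 14878 + 42577\right) = 19927 \left(-1800238 + 42577\right) = 19927 \left(-1757661\right) = -35024910747$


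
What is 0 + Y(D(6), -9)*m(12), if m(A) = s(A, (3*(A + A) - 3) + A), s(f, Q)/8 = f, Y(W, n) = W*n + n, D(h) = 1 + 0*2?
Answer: -1728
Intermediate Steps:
D(h) = 1 (D(h) = 1 + 0 = 1)
Y(W, n) = n + W*n
s(f, Q) = 8*f
m(A) = 8*A
0 + Y(D(6), -9)*m(12) = 0 + (-9*(1 + 1))*(8*12) = 0 - 9*2*96 = 0 - 18*96 = 0 - 1728 = -1728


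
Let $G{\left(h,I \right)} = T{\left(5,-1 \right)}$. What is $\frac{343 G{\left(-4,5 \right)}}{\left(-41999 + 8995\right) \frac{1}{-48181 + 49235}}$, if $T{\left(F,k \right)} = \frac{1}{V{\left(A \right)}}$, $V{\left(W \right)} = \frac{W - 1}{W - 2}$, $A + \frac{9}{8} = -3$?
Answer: $- \frac{8857289}{676582} \approx -13.091$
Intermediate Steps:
$A = - \frac{33}{8}$ ($A = - \frac{9}{8} - 3 = - \frac{33}{8} \approx -4.125$)
$V{\left(W \right)} = \frac{-1 + W}{-2 + W}$
$T{\left(F,k \right)} = \frac{49}{41}$ ($T{\left(F,k \right)} = \frac{1}{\frac{1}{-2 - \frac{33}{8}} \left(-1 - \frac{33}{8}\right)} = \frac{1}{\frac{1}{- \frac{49}{8}} \left(- \frac{41}{8}\right)} = \frac{1}{\left(- \frac{8}{49}\right) \left(- \frac{41}{8}\right)} = \frac{1}{\frac{41}{49}} = \frac{49}{41}$)
$G{\left(h,I \right)} = \frac{49}{41}$
$\frac{343 G{\left(-4,5 \right)}}{\left(-41999 + 8995\right) \frac{1}{-48181 + 49235}} = \frac{343 \cdot \frac{49}{41}}{\left(-41999 + 8995\right) \frac{1}{-48181 + 49235}} = \frac{16807}{41 \left(- \frac{33004}{1054}\right)} = \frac{16807}{41 \left(\left(-33004\right) \frac{1}{1054}\right)} = \frac{16807}{41 \left(- \frac{16502}{527}\right)} = \frac{16807}{41} \left(- \frac{527}{16502}\right) = - \frac{8857289}{676582}$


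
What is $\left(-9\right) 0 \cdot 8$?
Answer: $0$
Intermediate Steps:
$\left(-9\right) 0 \cdot 8 = 0 \cdot 8 = 0$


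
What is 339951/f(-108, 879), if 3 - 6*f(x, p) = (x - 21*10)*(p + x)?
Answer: 679902/81727 ≈ 8.3192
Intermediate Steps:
f(x, p) = ½ - (-210 + x)*(p + x)/6 (f(x, p) = ½ - (x - 21*10)*(p + x)/6 = ½ - (x - 210)*(p + x)/6 = ½ - (-210 + x)*(p + x)/6)
339951/f(-108, 879) = 339951/(½ + 35*879 + 35*(-108) - ⅙*(-108)² - ⅙*879*(-108)) = 339951/(½ + 30765 - 3780 - ⅙*11664 + 15822) = 339951/(½ + 30765 - 3780 - 1944 + 15822) = 339951/(81727/2) = 339951*(2/81727) = 679902/81727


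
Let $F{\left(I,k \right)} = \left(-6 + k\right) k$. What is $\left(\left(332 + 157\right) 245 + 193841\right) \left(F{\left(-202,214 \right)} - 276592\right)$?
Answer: $-72790963680$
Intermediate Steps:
$F{\left(I,k \right)} = k \left(-6 + k\right)$
$\left(\left(332 + 157\right) 245 + 193841\right) \left(F{\left(-202,214 \right)} - 276592\right) = \left(\left(332 + 157\right) 245 + 193841\right) \left(214 \left(-6 + 214\right) - 276592\right) = \left(489 \cdot 245 + 193841\right) \left(214 \cdot 208 - 276592\right) = \left(119805 + 193841\right) \left(44512 - 276592\right) = 313646 \left(-232080\right) = -72790963680$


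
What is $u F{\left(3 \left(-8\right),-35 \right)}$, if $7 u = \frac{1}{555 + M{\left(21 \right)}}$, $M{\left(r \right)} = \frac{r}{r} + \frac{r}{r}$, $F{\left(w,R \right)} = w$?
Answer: $- \frac{24}{3899} \approx -0.0061554$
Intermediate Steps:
$M{\left(r \right)} = 2$ ($M{\left(r \right)} = 1 + 1 = 2$)
$u = \frac{1}{3899}$ ($u = \frac{1}{7 \left(555 + 2\right)} = \frac{1}{7 \cdot 557} = \frac{1}{7} \cdot \frac{1}{557} = \frac{1}{3899} \approx 0.00025648$)
$u F{\left(3 \left(-8\right),-35 \right)} = \frac{3 \left(-8\right)}{3899} = \frac{1}{3899} \left(-24\right) = - \frac{24}{3899}$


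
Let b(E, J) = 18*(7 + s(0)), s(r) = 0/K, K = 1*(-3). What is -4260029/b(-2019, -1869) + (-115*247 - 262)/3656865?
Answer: -5192784853709/153588330 ≈ -33810.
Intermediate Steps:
K = -3
s(r) = 0 (s(r) = 0/(-3) = 0*(-⅓) = 0)
b(E, J) = 126 (b(E, J) = 18*(7 + 0) = 18*7 = 126)
-4260029/b(-2019, -1869) + (-115*247 - 262)/3656865 = -4260029/126 + (-115*247 - 262)/3656865 = -4260029*1/126 + (-28405 - 262)*(1/3656865) = -4260029/126 - 28667*1/3656865 = -4260029/126 - 28667/3656865 = -5192784853709/153588330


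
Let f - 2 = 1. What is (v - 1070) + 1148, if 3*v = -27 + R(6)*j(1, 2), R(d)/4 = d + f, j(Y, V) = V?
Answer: 93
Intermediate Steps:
f = 3 (f = 2 + 1 = 3)
R(d) = 12 + 4*d (R(d) = 4*(d + 3) = 4*(3 + d) = 12 + 4*d)
v = 15 (v = (-27 + (12 + 4*6)*2)/3 = (-27 + (12 + 24)*2)/3 = (-27 + 36*2)/3 = (-27 + 72)/3 = (⅓)*45 = 15)
(v - 1070) + 1148 = (15 - 1070) + 1148 = -1055 + 1148 = 93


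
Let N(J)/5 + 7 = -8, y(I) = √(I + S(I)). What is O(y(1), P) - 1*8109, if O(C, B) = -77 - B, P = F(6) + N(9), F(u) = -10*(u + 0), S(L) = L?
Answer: -8051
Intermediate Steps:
y(I) = √2*√I (y(I) = √(I + I) = √(2*I) = √2*√I)
N(J) = -75 (N(J) = -35 + 5*(-8) = -35 - 40 = -75)
F(u) = -10*u
P = -135 (P = -10*6 - 75 = -60 - 75 = -135)
O(y(1), P) - 1*8109 = (-77 - 1*(-135)) - 1*8109 = (-77 + 135) - 8109 = 58 - 8109 = -8051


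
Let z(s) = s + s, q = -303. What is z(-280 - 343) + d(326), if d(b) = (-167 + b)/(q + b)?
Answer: -28499/23 ≈ -1239.1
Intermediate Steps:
z(s) = 2*s
d(b) = (-167 + b)/(-303 + b)
z(-280 - 343) + d(326) = 2*(-280 - 343) + (-167 + 326)/(-303 + 326) = 2*(-623) + 159/23 = -1246 + (1/23)*159 = -1246 + 159/23 = -28499/23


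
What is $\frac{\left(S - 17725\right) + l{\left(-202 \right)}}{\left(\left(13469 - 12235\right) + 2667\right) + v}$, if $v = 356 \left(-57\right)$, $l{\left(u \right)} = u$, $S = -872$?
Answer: $\frac{18799}{16391} \approx 1.1469$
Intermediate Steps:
$v = -20292$
$\frac{\left(S - 17725\right) + l{\left(-202 \right)}}{\left(\left(13469 - 12235\right) + 2667\right) + v} = \frac{\left(-872 - 17725\right) - 202}{\left(\left(13469 - 12235\right) + 2667\right) - 20292} = \frac{\left(-872 - 17725\right) - 202}{\left(1234 + 2667\right) - 20292} = \frac{-18597 - 202}{3901 - 20292} = - \frac{18799}{-16391} = \left(-18799\right) \left(- \frac{1}{16391}\right) = \frac{18799}{16391}$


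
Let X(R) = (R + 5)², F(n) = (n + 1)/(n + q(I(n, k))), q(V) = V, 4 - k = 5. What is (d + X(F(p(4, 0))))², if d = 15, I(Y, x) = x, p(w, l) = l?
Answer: 961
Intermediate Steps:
k = -1 (k = 4 - 1*5 = 4 - 5 = -1)
F(n) = (1 + n)/(-1 + n) (F(n) = (n + 1)/(n - 1) = (1 + n)/(-1 + n))
X(R) = (5 + R)²
(d + X(F(p(4, 0))))² = (15 + (5 + (1 + 0)/(-1 + 0))²)² = (15 + (5 + 1/(-1))²)² = (15 + (5 - 1*1)²)² = (15 + (5 - 1)²)² = (15 + 4²)² = (15 + 16)² = 31² = 961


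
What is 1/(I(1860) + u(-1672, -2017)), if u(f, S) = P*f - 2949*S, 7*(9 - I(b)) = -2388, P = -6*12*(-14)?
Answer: 7/29841750 ≈ 2.3457e-7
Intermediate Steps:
P = 1008 (P = -72*(-14) = 1008)
I(b) = 2451/7 (I(b) = 9 - 1/7*(-2388) = 9 + 2388/7 = 2451/7)
u(f, S) = -2949*S + 1008*f (u(f, S) = 1008*f - 2949*S = -2949*S + 1008*f)
1/(I(1860) + u(-1672, -2017)) = 1/(2451/7 + (-2949*(-2017) + 1008*(-1672))) = 1/(2451/7 + (5948133 - 1685376)) = 1/(2451/7 + 4262757) = 1/(29841750/7) = 7/29841750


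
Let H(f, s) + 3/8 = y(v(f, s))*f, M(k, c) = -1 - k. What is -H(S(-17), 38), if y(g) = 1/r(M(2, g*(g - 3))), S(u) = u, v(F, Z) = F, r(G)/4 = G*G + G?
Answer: 13/12 ≈ 1.0833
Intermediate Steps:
r(G) = 4*G + 4*G**2 (r(G) = 4*(G*G + G) = 4*(G**2 + G) = 4*(G + G**2) = 4*G + 4*G**2)
y(g) = 1/24 (y(g) = 1/(4*(-1 - 1*2)*(1 + (-1 - 1*2))) = 1/(4*(-1 - 2)*(1 + (-1 - 2))) = 1/(4*(-3)*(1 - 3)) = 1/(4*(-3)*(-2)) = 1/24)
H(f, s) = -3/8 + f/24
-H(S(-17), 38) = -(-3/8 + (1/24)*(-17)) = -(-3/8 - 17/24) = -1*(-13/12) = 13/12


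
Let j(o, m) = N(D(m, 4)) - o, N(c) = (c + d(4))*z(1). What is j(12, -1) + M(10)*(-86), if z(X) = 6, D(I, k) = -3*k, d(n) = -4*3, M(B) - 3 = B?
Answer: -1274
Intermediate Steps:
M(B) = 3 + B
d(n) = -12
N(c) = -72 + 6*c (N(c) = (c - 12)*6 = (-12 + c)*6 = -72 + 6*c)
j(o, m) = -144 - o (j(o, m) = (-72 + 6*(-3*4)) - o = (-72 + 6*(-12)) - o = (-72 - 72) - o = -144 - o)
j(12, -1) + M(10)*(-86) = (-144 - 1*12) + (3 + 10)*(-86) = (-144 - 12) + 13*(-86) = -156 - 1118 = -1274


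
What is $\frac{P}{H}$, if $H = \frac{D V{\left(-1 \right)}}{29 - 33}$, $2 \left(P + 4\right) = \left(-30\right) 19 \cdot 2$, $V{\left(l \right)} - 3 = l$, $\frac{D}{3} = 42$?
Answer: $\frac{82}{9} \approx 9.1111$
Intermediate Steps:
$D = 126$ ($D = 3 \cdot 42 = 126$)
$V{\left(l \right)} = 3 + l$
$P = -574$ ($P = -4 + \frac{\left(-30\right) 19 \cdot 2}{2} = -4 + \frac{\left(-570\right) 2}{2} = -4 + \frac{1}{2} \left(-1140\right) = -4 - 570 = -574$)
$H = -63$ ($H = \frac{126 \left(3 - 1\right)}{29 - 33} = \frac{126 \cdot 2}{-4} = 252 \left(- \frac{1}{4}\right) = -63$)
$\frac{P}{H} = - \frac{574}{-63} = \left(-574\right) \left(- \frac{1}{63}\right) = \frac{82}{9}$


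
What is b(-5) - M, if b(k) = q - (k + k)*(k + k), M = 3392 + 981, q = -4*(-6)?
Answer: -4449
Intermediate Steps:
q = 24
M = 4373
b(k) = 24 - 4*k² (b(k) = 24 - (k + k)*(k + k) = 24 - 2*k*2*k = 24 - 4*k²)
b(-5) - M = (24 - 4*(-5)²) - 1*4373 = (24 - 4*25) - 4373 = (24 - 100) - 4373 = -76 - 4373 = -4449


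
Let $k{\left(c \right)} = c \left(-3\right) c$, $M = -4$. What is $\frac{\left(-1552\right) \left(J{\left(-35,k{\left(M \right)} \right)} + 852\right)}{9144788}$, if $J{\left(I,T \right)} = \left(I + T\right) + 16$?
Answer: $- \frac{304580}{2286197} \approx -0.13323$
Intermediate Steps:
$k{\left(c \right)} = - 3 c^{2}$ ($k{\left(c \right)} = - 3 c c = - 3 c^{2}$)
$J{\left(I,T \right)} = 16 + I + T$
$\frac{\left(-1552\right) \left(J{\left(-35,k{\left(M \right)} \right)} + 852\right)}{9144788} = \frac{\left(-1552\right) \left(\left(16 - 35 - 3 \left(-4\right)^{2}\right) + 852\right)}{9144788} = - 1552 \left(\left(16 - 35 - 48\right) + 852\right) \frac{1}{9144788} = - 1552 \left(-67 + 852\right) \frac{1}{9144788} = \left(-1552\right) 785 \cdot \frac{1}{9144788} = \left(-1218320\right) \frac{1}{9144788} = - \frac{304580}{2286197}$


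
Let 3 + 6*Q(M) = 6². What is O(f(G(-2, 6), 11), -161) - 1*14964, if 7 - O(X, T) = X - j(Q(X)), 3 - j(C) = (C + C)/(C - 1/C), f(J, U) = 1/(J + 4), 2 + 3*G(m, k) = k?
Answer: -27998111/1872 ≈ -14956.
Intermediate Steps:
G(m, k) = -⅔ + k/3
f(J, U) = 1/(4 + J)
Q(M) = 11/2 (Q(M) = -½ + (⅙)*6² = -½ + (⅙)*36 = -½ + 6 = 11/2)
j(C) = 3 - 2*C/(C - 1/C) (j(C) = 3 - (C + C)/(C - 1/C) = 3 - 2*C/(C - 1/C))
O(X, T) = 928/117 - X (O(X, T) = 7 - (X - (-3 + (11/2)²)/(-1 + (11/2)²)) = 7 - (X - (-3 + 121/4)/(-1 + 121/4)) = 7 - (X - 109/(117/4*4)) = 7 - (X - 4*109/(117*4)) = 7 - (X - 1*109/117) = 7 - (X - 109/117) = 7 - (-109/117 + X) = 7 + (109/117 - X) = 928/117 - X)
O(f(G(-2, 6), 11), -161) - 1*14964 = (928/117 - 1/(4 + (-⅔ + (⅓)*6))) - 1*14964 = (928/117 - 1/(4 + (-⅔ + 2))) - 14964 = (928/117 - 1/(4 + 4/3)) - 14964 = (928/117 - 1/16/3) - 14964 = (928/117 - 1*3/16) - 14964 = (928/117 - 3/16) - 14964 = 14497/1872 - 14964 = -27998111/1872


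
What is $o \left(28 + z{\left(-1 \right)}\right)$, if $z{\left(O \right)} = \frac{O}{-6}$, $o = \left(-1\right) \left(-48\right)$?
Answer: $1352$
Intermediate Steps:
$o = 48$
$z{\left(O \right)} = - \frac{O}{6}$ ($z{\left(O \right)} = O \left(- \frac{1}{6}\right) = - \frac{O}{6}$)
$o \left(28 + z{\left(-1 \right)}\right) = 48 \left(28 - - \frac{1}{6}\right) = 48 \left(28 + \frac{1}{6}\right) = 48 \cdot \frac{169}{6} = 1352$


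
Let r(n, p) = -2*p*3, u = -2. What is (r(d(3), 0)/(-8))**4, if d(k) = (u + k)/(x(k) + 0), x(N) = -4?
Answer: 0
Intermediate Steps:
d(k) = 1/2 - k/4 (d(k) = (-2 + k)/(-4 + 0) = (-2 + k)/(-4) = (-2 + k)*(-1/4) = 1/2 - k/4)
r(n, p) = -6*p
(r(d(3), 0)/(-8))**4 = (-6*0/(-8))**4 = (0*(-1/8))**4 = 0**4 = 0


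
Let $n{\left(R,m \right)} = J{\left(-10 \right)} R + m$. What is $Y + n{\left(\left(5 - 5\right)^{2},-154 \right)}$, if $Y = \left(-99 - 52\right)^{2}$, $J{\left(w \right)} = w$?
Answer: $22647$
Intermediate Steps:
$Y = 22801$ ($Y = \left(-151\right)^{2} = 22801$)
$n{\left(R,m \right)} = m - 10 R$ ($n{\left(R,m \right)} = - 10 R + m = m - 10 R$)
$Y + n{\left(\left(5 - 5\right)^{2},-154 \right)} = 22801 - \left(154 + 10 \left(5 - 5\right)^{2}\right) = 22801 - \left(154 + 10 \cdot 0^{2}\right) = 22801 - 154 = 22647$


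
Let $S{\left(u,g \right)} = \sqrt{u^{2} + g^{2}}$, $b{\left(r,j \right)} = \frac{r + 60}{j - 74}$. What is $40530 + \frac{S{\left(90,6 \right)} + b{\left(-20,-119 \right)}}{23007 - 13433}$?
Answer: $\frac{37445302210}{923891} + \frac{3 \sqrt{226}}{4787} \approx 40530.0$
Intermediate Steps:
$b{\left(r,j \right)} = \frac{60 + r}{-74 + j}$
$S{\left(u,g \right)} = \sqrt{g^{2} + u^{2}}$
$40530 + \frac{S{\left(90,6 \right)} + b{\left(-20,-119 \right)}}{23007 - 13433} = 40530 + \frac{\sqrt{6^{2} + 90^{2}} + \frac{60 - 20}{-74 - 119}}{23007 - 13433} = 40530 + \frac{\sqrt{36 + 8100} + \frac{1}{-193} \cdot 40}{9574} = 40530 + \left(\sqrt{8136} - \frac{40}{193}\right) \frac{1}{9574} = 40530 + \left(6 \sqrt{226} - \frac{40}{193}\right) \frac{1}{9574} = 40530 + \left(- \frac{40}{193} + 6 \sqrt{226}\right) \frac{1}{9574} = 40530 - \left(\frac{20}{923891} - \frac{3 \sqrt{226}}{4787}\right) = \frac{37445302210}{923891} + \frac{3 \sqrt{226}}{4787}$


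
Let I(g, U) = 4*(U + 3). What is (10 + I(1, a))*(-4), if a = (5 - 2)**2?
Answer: -232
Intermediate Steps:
a = 9 (a = 3**2 = 9)
I(g, U) = 12 + 4*U (I(g, U) = 4*(3 + U) = 12 + 4*U)
(10 + I(1, a))*(-4) = (10 + (12 + 4*9))*(-4) = (10 + (12 + 36))*(-4) = (10 + 48)*(-4) = 58*(-4) = -232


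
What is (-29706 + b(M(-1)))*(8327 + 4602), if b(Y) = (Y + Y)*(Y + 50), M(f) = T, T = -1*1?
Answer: -385335916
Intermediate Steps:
T = -1
M(f) = -1
b(Y) = 2*Y*(50 + Y) (b(Y) = (2*Y)*(50 + Y) = 2*Y*(50 + Y))
(-29706 + b(M(-1)))*(8327 + 4602) = (-29706 + 2*(-1)*(50 - 1))*(8327 + 4602) = (-29706 + 2*(-1)*49)*12929 = (-29706 - 98)*12929 = -29804*12929 = -385335916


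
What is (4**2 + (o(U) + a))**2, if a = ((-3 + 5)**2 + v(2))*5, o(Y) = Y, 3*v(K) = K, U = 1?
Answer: 14641/9 ≈ 1626.8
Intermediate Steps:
v(K) = K/3
a = 70/3 (a = ((-3 + 5)**2 + (1/3)*2)*5 = (2**2 + 2/3)*5 = (4 + 2/3)*5 = (14/3)*5 = 70/3 ≈ 23.333)
(4**2 + (o(U) + a))**2 = (4**2 + (1 + 70/3))**2 = (16 + 73/3)**2 = (121/3)**2 = 14641/9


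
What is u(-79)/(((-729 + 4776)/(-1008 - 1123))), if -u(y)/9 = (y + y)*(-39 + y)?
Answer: 119191092/1349 ≈ 88355.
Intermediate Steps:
u(y) = -18*y*(-39 + y) (u(y) = -9*(y + y)*(-39 + y) = -9*2*y*(-39 + y) = -18*y*(-39 + y))
u(-79)/(((-729 + 4776)/(-1008 - 1123))) = (18*(-79)*(39 - 1*(-79)))/(((-729 + 4776)/(-1008 - 1123))) = (18*(-79)*(39 + 79))/((4047/(-2131))) = (18*(-79)*118)/((4047*(-1/2131))) = -167796/(-4047/2131) = -167796*(-2131/4047) = 119191092/1349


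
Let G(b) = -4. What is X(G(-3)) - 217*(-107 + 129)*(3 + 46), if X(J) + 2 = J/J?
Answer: -233927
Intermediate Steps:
X(J) = -1 (X(J) = -2 + J/J = -2 + 1 = -1)
X(G(-3)) - 217*(-107 + 129)*(3 + 46) = -1 - 217*(-107 + 129)*(3 + 46) = -1 - 4774*49 = -1 - 217*1078 = -1 - 233926 = -233927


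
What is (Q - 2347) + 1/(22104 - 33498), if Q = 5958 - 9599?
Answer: -68227273/11394 ≈ -5988.0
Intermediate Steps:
Q = -3641
(Q - 2347) + 1/(22104 - 33498) = (-3641 - 2347) + 1/(22104 - 33498) = -5988 + 1/(-11394) = -5988 - 1/11394 = -68227273/11394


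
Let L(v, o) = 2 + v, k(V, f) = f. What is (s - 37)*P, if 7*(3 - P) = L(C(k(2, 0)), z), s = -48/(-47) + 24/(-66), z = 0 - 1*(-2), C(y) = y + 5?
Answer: -37578/517 ≈ -72.685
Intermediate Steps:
C(y) = 5 + y
z = 2 (z = 0 + 2 = 2)
s = 340/517 (s = -48*(-1/47) + 24*(-1/66) = 48/47 - 4/11 = 340/517 ≈ 0.65764)
P = 2 (P = 3 - (2 + (5 + 0))/7 = 3 - (2 + 5)/7 = 3 - 1/7*7 = 3 - 1 = 2)
(s - 37)*P = (340/517 - 37)*2 = -18789/517*2 = -37578/517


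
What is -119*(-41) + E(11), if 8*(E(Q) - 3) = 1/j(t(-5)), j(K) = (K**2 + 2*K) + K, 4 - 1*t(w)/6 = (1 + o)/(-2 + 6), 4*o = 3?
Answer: 162790298/33345 ≈ 4882.0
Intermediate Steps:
o = 3/4 (o = (1/4)*3 = 3/4 ≈ 0.75000)
t(w) = 171/8 (t(w) = 24 - 6*(1 + 3/4)/(-2 + 6) = 24 - 21/(2*4) = 24 - 6*7/16 = 24 - 21/8 = 171/8)
j(K) = K**2 + 3*K
E(Q) = 100043/33345 (E(Q) = 3 + 1/(8*((171*(3 + 171/8)/8))) = 3 + 1/(8*(((171/8)*(195/8)))) = 3 + 1/(8*(33345/64)) = 3 + (1/8)*(64/33345) = 3 + 8/33345 = 100043/33345)
-119*(-41) + E(11) = -119*(-41) + 100043/33345 = 4879 + 100043/33345 = 162790298/33345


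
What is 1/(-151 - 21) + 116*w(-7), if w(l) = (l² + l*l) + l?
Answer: 1815631/172 ≈ 10556.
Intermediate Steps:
w(l) = l + 2*l² (w(l) = (l² + l²) + l = 2*l² + l = l + 2*l²)
1/(-151 - 21) + 116*w(-7) = 1/(-151 - 21) + 116*(-7*(1 + 2*(-7))) = 1/(-172) + 116*(-7*(1 - 14)) = -1/172 + 116*(-7*(-13)) = -1/172 + 116*91 = -1/172 + 10556 = 1815631/172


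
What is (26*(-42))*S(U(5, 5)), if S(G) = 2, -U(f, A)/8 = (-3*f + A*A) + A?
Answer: -2184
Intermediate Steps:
U(f, A) = -8*A - 8*A**2 + 24*f (U(f, A) = -8*((-3*f + A*A) + A) = -8*((-3*f + A**2) + A) = -8*((A**2 - 3*f) + A) = -8*(A + A**2 - 3*f) = -8*A - 8*A**2 + 24*f)
(26*(-42))*S(U(5, 5)) = (26*(-42))*2 = -1092*2 = -2184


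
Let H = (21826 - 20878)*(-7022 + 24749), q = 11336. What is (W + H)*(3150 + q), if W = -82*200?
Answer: 243202498856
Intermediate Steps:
W = -16400
H = 16805196 (H = 948*17727 = 16805196)
(W + H)*(3150 + q) = (-16400 + 16805196)*(3150 + 11336) = 16788796*14486 = 243202498856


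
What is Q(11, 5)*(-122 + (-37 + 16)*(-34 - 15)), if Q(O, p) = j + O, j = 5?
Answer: 14512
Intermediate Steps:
Q(O, p) = 5 + O
Q(11, 5)*(-122 + (-37 + 16)*(-34 - 15)) = (5 + 11)*(-122 + (-37 + 16)*(-34 - 15)) = 16*(-122 - 21*(-49)) = 16*(-122 + 1029) = 16*907 = 14512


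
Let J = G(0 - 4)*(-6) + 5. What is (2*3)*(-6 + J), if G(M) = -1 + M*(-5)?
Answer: -690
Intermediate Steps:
G(M) = -1 - 5*M
J = -109 (J = (-1 - 5*(0 - 4))*(-6) + 5 = (-1 - 5*(-4))*(-6) + 5 = (-1 + 20)*(-6) + 5 = 19*(-6) + 5 = -114 + 5 = -109)
(2*3)*(-6 + J) = (2*3)*(-6 - 109) = 6*(-115) = -690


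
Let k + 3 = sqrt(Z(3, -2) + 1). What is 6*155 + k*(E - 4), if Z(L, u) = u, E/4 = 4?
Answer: 894 + 12*I ≈ 894.0 + 12.0*I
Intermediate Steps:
E = 16 (E = 4*4 = 16)
k = -3 + I (k = -3 + sqrt(-2 + 1) = -3 + sqrt(-1) = -3 + I ≈ -3.0 + 1.0*I)
6*155 + k*(E - 4) = 6*155 + (-3 + I)*(16 - 4) = 930 + (-3 + I)*12 = 930 + (-36 + 12*I) = 894 + 12*I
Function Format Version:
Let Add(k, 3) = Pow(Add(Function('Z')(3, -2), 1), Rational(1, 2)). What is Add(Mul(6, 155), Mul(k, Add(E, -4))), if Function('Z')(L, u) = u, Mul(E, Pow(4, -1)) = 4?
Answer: Add(894, Mul(12, I)) ≈ Add(894.00, Mul(12.000, I))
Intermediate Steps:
E = 16 (E = Mul(4, 4) = 16)
k = Add(-3, I) (k = Add(-3, Pow(Add(-2, 1), Rational(1, 2))) = Add(-3, Pow(-1, Rational(1, 2))) = Add(-3, I) ≈ Add(-3.0000, Mul(1.0000, I)))
Add(Mul(6, 155), Mul(k, Add(E, -4))) = Add(Mul(6, 155), Mul(Add(-3, I), Add(16, -4))) = Add(930, Mul(Add(-3, I), 12)) = Add(930, Add(-36, Mul(12, I))) = Add(894, Mul(12, I))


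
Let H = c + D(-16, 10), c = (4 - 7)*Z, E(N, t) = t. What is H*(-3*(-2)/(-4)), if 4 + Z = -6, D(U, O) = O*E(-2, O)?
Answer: -195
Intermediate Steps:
D(U, O) = O**2 (D(U, O) = O*O = O**2)
Z = -10 (Z = -4 - 6 = -10)
c = 30 (c = (4 - 7)*(-10) = -3*(-10) = 30)
H = 130 (H = 30 + 10**2 = 30 + 100 = 130)
H*(-3*(-2)/(-4)) = 130*(-3*(-2)/(-4)) = 130*(6*(-1/4)) = 130*(-3/2) = -195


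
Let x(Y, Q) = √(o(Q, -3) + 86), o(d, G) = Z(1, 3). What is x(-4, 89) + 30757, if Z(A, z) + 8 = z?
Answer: 30766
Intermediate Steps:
Z(A, z) = -8 + z
o(d, G) = -5 (o(d, G) = -8 + 3 = -5)
x(Y, Q) = 9 (x(Y, Q) = √(-5 + 86) = √81 = 9)
x(-4, 89) + 30757 = 9 + 30757 = 30766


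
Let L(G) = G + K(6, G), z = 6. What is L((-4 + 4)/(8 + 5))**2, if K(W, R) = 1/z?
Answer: 1/36 ≈ 0.027778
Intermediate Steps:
K(W, R) = 1/6
L(G) = 1/6 + G (L(G) = G + 1/6 = 1/6 + G)
L((-4 + 4)/(8 + 5))**2 = (1/6 + (-4 + 4)/(8 + 5))**2 = (1/6 + 0/13)**2 = (1/6 + 0*(1/13))**2 = (1/6 + 0)**2 = (1/6)**2 = 1/36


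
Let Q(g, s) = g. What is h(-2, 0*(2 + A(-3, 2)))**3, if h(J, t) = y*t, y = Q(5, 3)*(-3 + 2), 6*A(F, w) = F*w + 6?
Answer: 0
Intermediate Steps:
A(F, w) = 1 + F*w/6 (A(F, w) = (F*w + 6)/6 = (6 + F*w)/6 = 1 + F*w/6)
y = -5 (y = 5*(-3 + 2) = 5*(-1) = -5)
h(J, t) = -5*t
h(-2, 0*(2 + A(-3, 2)))**3 = (-0*(2 + (1 + (1/6)*(-3)*2)))**3 = (-0*(2 + (1 - 1)))**3 = (-0*(2 + 0))**3 = (-0*2)**3 = (-5*0)**3 = 0**3 = 0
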